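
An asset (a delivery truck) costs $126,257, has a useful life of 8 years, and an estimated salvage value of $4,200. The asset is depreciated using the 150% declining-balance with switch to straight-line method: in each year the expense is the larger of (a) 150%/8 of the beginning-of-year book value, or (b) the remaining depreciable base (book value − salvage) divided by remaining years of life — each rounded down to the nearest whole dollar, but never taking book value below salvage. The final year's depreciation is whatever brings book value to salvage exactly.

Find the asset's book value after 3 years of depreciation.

Depreciable base = $126,257 − $4,200 = $122,057.
Year 1: DB = ⌊$126,257 × 150%/8⌋ = $23,673; SL = ⌊$122,057/8⌋ = $15,257 → take DB $23,673. Book value $102,584.
Year 2: DB = ⌊$102,584 × 150%/8⌋ = $19,234; SL = ⌊$98,384/7⌋ = $14,054 → take DB $19,234. Book value $83,350.
Year 3: DB = ⌊$83,350 × 150%/8⌋ = $15,628; SL = ⌊$79,150/6⌋ = $13,191 → take DB $15,628. Book value $67,722.

$67,722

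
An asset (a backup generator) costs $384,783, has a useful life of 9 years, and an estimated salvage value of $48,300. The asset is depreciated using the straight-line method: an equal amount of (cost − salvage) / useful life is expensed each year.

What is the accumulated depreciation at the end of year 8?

$299,096

Depreciable base = $384,783 − $48,300 = $336,483.
Annual expense = $336,483 / 9 = $37,387.
End of year 1: book value $347,396.
End of year 2: book value $310,009.
End of year 3: book value $272,622.
End of year 4: book value $235,235.
End of year 5: book value $197,848.
End of year 6: book value $160,461.
End of year 7: book value $123,074.
End of year 8: book value $85,687.
Accumulated through year 8 = $384,783 − $85,687 = $299,096.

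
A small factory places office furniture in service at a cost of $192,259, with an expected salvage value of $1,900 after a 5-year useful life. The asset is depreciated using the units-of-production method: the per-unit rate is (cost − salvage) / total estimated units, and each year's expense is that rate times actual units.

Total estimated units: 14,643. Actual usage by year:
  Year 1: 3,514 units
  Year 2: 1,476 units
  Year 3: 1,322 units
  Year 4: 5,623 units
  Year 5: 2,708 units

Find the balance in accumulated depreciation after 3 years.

$82,056

Depreciable base = $192,259 − $1,900 = $190,359.
Rate = $190,359 / 14,643 units = $13 per unit.
Year 1: 3,514 × $13 = $45,682. Book value $146,577.
Year 2: 1,476 × $13 = $19,188. Book value $127,389.
Year 3: 1,322 × $13 = $17,186. Book value $110,203.
Accumulated through year 3 = $192,259 − $110,203 = $82,056.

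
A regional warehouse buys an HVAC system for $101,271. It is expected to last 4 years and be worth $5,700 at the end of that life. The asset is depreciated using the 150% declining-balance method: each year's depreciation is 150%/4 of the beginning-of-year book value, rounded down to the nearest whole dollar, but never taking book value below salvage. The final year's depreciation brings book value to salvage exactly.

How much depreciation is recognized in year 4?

$19,025

Depreciable base = $101,271 − $5,700 = $95,571.
Year 1: ⌊$101,271 × 150%/4⌋ = $37,976. Book value $63,295.
Year 2: ⌊$63,295 × 150%/4⌋ = $23,735. Book value $39,560.
Year 3: ⌊$39,560 × 150%/4⌋ = $14,835. Book value $24,725.
Year 4 (final): $24,725 − $5,700 = $19,025. Book value $5,700.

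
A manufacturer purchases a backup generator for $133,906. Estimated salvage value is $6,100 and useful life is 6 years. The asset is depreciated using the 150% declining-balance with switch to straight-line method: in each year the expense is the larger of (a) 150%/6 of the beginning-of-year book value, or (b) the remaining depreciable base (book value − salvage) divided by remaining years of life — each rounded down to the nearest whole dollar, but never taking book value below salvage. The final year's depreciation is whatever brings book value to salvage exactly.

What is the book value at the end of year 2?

$75,323

Depreciable base = $133,906 − $6,100 = $127,806.
Year 1: DB = ⌊$133,906 × 150%/6⌋ = $33,476; SL = ⌊$127,806/6⌋ = $21,301 → take DB $33,476. Book value $100,430.
Year 2: DB = ⌊$100,430 × 150%/6⌋ = $25,107; SL = ⌊$94,330/5⌋ = $18,866 → take DB $25,107. Book value $75,323.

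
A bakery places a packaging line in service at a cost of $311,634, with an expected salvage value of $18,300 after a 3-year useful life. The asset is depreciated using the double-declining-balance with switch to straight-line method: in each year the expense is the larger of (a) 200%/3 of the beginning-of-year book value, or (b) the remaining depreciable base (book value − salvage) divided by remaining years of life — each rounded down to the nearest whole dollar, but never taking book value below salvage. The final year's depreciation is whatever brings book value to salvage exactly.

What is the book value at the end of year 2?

Depreciable base = $311,634 − $18,300 = $293,334.
Year 1: DB = ⌊$311,634 × 200%/3⌋ = $207,756; SL = ⌊$293,334/3⌋ = $97,778 → take DB $207,756. Book value $103,878.
Year 2: DB = ⌊$103,878 × 200%/3⌋ = $69,252; SL = ⌊$85,578/2⌋ = $42,789 → take DB $69,252. Book value $34,626.

$34,626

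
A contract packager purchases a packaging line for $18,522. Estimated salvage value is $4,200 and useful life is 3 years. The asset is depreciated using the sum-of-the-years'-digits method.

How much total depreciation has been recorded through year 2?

$11,935

Depreciable base = $18,522 − $4,200 = $14,322.
Sum of the years' digits = 3+2+1 = 6.
Year 1: $14,322 × 3/6 = $7,161. Book value $11,361.
Year 2: $14,322 × 2/6 = $4,774. Book value $6,587.
Accumulated through year 2 = $18,522 − $6,587 = $11,935.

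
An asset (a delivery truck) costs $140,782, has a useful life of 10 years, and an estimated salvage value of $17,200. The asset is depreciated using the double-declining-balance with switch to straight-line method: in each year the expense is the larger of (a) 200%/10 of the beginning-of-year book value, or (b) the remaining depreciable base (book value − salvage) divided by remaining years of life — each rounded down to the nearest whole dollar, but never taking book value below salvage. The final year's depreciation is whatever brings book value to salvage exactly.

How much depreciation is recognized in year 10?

$1,696

Depreciable base = $140,782 − $17,200 = $123,582.
Year 1: DB = ⌊$140,782 × 200%/10⌋ = $28,156; SL = ⌊$123,582/10⌋ = $12,358 → take DB $28,156. Book value $112,626.
Year 2: DB = ⌊$112,626 × 200%/10⌋ = $22,525; SL = ⌊$95,426/9⌋ = $10,602 → take DB $22,525. Book value $90,101.
Year 3: DB = ⌊$90,101 × 200%/10⌋ = $18,020; SL = ⌊$72,901/8⌋ = $9,112 → take DB $18,020. Book value $72,081.
Year 4: DB = ⌊$72,081 × 200%/10⌋ = $14,416; SL = ⌊$54,881/7⌋ = $7,840 → take DB $14,416. Book value $57,665.
Year 5: DB = ⌊$57,665 × 200%/10⌋ = $11,533; SL = ⌊$40,465/6⌋ = $6,744 → take DB $11,533. Book value $46,132.
Year 6: DB = ⌊$46,132 × 200%/10⌋ = $9,226; SL = ⌊$28,932/5⌋ = $5,786 → take DB $9,226. Book value $36,906.
Year 7: DB = ⌊$36,906 × 200%/10⌋ = $7,381; SL = ⌊$19,706/4⌋ = $4,926 → take DB $7,381. Book value $29,525.
Year 8: DB = ⌊$29,525 × 200%/10⌋ = $5,905; SL = ⌊$12,325/3⌋ = $4,108 → take DB $5,905. Book value $23,620.
Year 9: DB = ⌊$23,620 × 200%/10⌋ = $4,724; SL = ⌊$6,420/2⌋ = $3,210 → take DB $4,724. Book value $18,896.
Year 10 (final): $18,896 − $17,200 = $1,696. Book value $17,200.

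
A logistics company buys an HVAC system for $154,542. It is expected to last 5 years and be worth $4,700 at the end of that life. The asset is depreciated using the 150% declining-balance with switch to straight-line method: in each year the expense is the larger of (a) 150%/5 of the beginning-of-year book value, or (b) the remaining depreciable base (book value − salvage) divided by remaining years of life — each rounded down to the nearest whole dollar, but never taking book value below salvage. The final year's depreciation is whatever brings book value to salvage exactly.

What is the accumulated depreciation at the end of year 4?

Depreciable base = $154,542 − $4,700 = $149,842.
Year 1: DB = ⌊$154,542 × 150%/5⌋ = $46,362; SL = ⌊$149,842/5⌋ = $29,968 → take DB $46,362. Book value $108,180.
Year 2: DB = ⌊$108,180 × 150%/5⌋ = $32,454; SL = ⌊$103,480/4⌋ = $25,870 → take DB $32,454. Book value $75,726.
Year 3: DB = ⌊$75,726 × 150%/5⌋ = $22,717; SL = ⌊$71,026/3⌋ = $23,675 → take SL $23,675. Book value $52,051.
Year 4: DB = ⌊$52,051 × 150%/5⌋ = $15,615; SL = ⌊$47,351/2⌋ = $23,675 → take SL $23,675. Book value $28,376.
Accumulated through year 4 = $154,542 − $28,376 = $126,166.

$126,166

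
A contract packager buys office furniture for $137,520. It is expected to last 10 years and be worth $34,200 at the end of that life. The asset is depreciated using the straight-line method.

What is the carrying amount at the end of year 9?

Depreciable base = $137,520 − $34,200 = $103,320.
Annual expense = $103,320 / 10 = $10,332.
End of year 1: book value $127,188.
End of year 2: book value $116,856.
End of year 3: book value $106,524.
End of year 4: book value $96,192.
End of year 5: book value $85,860.
End of year 6: book value $75,528.
End of year 7: book value $65,196.
End of year 8: book value $54,864.
End of year 9: book value $44,532.

$44,532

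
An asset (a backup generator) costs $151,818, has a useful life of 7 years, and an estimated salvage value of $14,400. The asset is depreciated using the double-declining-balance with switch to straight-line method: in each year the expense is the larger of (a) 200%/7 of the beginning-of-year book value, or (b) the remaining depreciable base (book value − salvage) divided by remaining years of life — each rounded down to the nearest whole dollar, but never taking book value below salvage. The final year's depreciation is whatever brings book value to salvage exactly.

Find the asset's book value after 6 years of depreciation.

$20,164

Depreciable base = $151,818 − $14,400 = $137,418.
Year 1: DB = ⌊$151,818 × 200%/7⌋ = $43,376; SL = ⌊$137,418/7⌋ = $19,631 → take DB $43,376. Book value $108,442.
Year 2: DB = ⌊$108,442 × 200%/7⌋ = $30,983; SL = ⌊$94,042/6⌋ = $15,673 → take DB $30,983. Book value $77,459.
Year 3: DB = ⌊$77,459 × 200%/7⌋ = $22,131; SL = ⌊$63,059/5⌋ = $12,611 → take DB $22,131. Book value $55,328.
Year 4: DB = ⌊$55,328 × 200%/7⌋ = $15,808; SL = ⌊$40,928/4⌋ = $10,232 → take DB $15,808. Book value $39,520.
Year 5: DB = ⌊$39,520 × 200%/7⌋ = $11,291; SL = ⌊$25,120/3⌋ = $8,373 → take DB $11,291. Book value $28,229.
Year 6: DB = ⌊$28,229 × 200%/7⌋ = $8,065; SL = ⌊$13,829/2⌋ = $6,914 → take DB $8,065. Book value $20,164.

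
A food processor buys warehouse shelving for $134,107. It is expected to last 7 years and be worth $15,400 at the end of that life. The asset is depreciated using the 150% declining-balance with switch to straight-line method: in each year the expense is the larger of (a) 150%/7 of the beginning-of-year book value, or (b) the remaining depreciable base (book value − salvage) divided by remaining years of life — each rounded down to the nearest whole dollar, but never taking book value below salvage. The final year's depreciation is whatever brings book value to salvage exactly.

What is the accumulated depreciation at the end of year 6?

Depreciable base = $134,107 − $15,400 = $118,707.
Year 1: DB = ⌊$134,107 × 150%/7⌋ = $28,737; SL = ⌊$118,707/7⌋ = $16,958 → take DB $28,737. Book value $105,370.
Year 2: DB = ⌊$105,370 × 150%/7⌋ = $22,579; SL = ⌊$89,970/6⌋ = $14,995 → take DB $22,579. Book value $82,791.
Year 3: DB = ⌊$82,791 × 150%/7⌋ = $17,740; SL = ⌊$67,391/5⌋ = $13,478 → take DB $17,740. Book value $65,051.
Year 4: DB = ⌊$65,051 × 150%/7⌋ = $13,939; SL = ⌊$49,651/4⌋ = $12,412 → take DB $13,939. Book value $51,112.
Year 5: DB = ⌊$51,112 × 150%/7⌋ = $10,952; SL = ⌊$35,712/3⌋ = $11,904 → take SL $11,904. Book value $39,208.
Year 6: DB = ⌊$39,208 × 150%/7⌋ = $8,401; SL = ⌊$23,808/2⌋ = $11,904 → take SL $11,904. Book value $27,304.
Accumulated through year 6 = $134,107 − $27,304 = $106,803.

$106,803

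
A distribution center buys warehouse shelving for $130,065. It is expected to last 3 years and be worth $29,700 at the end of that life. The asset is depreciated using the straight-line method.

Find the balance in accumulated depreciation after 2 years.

$66,910

Depreciable base = $130,065 − $29,700 = $100,365.
Annual expense = $100,365 / 3 = $33,455.
End of year 1: book value $96,610.
End of year 2: book value $63,155.
Accumulated through year 2 = $130,065 − $63,155 = $66,910.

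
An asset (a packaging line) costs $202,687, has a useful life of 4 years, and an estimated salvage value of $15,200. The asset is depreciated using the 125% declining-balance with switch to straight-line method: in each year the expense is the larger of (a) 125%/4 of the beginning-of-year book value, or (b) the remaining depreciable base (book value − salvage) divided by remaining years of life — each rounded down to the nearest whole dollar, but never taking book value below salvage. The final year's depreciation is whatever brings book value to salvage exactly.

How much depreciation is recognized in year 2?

$43,546

Depreciable base = $202,687 − $15,200 = $187,487.
Year 1: DB = ⌊$202,687 × 125%/4⌋ = $63,339; SL = ⌊$187,487/4⌋ = $46,871 → take DB $63,339. Book value $139,348.
Year 2: DB = ⌊$139,348 × 125%/4⌋ = $43,546; SL = ⌊$124,148/3⌋ = $41,382 → take DB $43,546. Book value $95,802.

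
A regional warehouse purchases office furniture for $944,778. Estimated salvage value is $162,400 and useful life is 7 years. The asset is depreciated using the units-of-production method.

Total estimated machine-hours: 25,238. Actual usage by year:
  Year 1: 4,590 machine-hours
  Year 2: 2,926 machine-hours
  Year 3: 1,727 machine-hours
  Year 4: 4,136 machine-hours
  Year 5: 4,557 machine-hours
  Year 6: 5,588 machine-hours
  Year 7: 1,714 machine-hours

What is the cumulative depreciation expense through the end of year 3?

$286,533

Depreciable base = $944,778 − $162,400 = $782,378.
Rate = $782,378 / 25,238 machine-hours = $31 per machine-hour.
Year 1: 4,590 × $31 = $142,290. Book value $802,488.
Year 2: 2,926 × $31 = $90,706. Book value $711,782.
Year 3: 1,727 × $31 = $53,537. Book value $658,245.
Accumulated through year 3 = $944,778 − $658,245 = $286,533.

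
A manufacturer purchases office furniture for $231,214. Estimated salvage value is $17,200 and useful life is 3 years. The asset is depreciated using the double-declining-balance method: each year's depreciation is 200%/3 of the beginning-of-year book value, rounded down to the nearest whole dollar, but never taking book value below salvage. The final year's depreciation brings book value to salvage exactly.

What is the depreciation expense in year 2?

Depreciable base = $231,214 − $17,200 = $214,014.
Year 1: ⌊$231,214 × 200%/3⌋ = $154,142. Book value $77,072.
Year 2: ⌊$77,072 × 200%/3⌋ = $51,381. Book value $25,691.

$51,381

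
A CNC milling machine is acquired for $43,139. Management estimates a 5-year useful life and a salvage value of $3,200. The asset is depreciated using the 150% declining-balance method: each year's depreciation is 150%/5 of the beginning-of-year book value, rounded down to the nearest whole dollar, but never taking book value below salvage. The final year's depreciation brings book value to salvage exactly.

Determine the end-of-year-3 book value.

$14,798

Depreciable base = $43,139 − $3,200 = $39,939.
Year 1: ⌊$43,139 × 150%/5⌋ = $12,941. Book value $30,198.
Year 2: ⌊$30,198 × 150%/5⌋ = $9,059. Book value $21,139.
Year 3: ⌊$21,139 × 150%/5⌋ = $6,341. Book value $14,798.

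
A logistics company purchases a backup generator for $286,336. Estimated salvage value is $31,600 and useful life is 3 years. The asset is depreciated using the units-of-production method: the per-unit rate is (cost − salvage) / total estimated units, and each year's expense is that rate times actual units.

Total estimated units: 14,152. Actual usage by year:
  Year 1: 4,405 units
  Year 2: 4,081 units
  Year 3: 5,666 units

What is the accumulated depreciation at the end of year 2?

Depreciable base = $286,336 − $31,600 = $254,736.
Rate = $254,736 / 14,152 units = $18 per unit.
Year 1: 4,405 × $18 = $79,290. Book value $207,046.
Year 2: 4,081 × $18 = $73,458. Book value $133,588.
Accumulated through year 2 = $286,336 − $133,588 = $152,748.

$152,748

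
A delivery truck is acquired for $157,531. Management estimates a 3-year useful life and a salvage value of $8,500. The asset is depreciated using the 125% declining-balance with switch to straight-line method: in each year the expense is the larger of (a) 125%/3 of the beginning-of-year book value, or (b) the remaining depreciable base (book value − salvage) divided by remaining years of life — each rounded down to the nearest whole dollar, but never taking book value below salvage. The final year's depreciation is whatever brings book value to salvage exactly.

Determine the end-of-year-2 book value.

Depreciable base = $157,531 − $8,500 = $149,031.
Year 1: DB = ⌊$157,531 × 125%/3⌋ = $65,637; SL = ⌊$149,031/3⌋ = $49,677 → take DB $65,637. Book value $91,894.
Year 2: DB = ⌊$91,894 × 125%/3⌋ = $38,289; SL = ⌊$83,394/2⌋ = $41,697 → take SL $41,697. Book value $50,197.

$50,197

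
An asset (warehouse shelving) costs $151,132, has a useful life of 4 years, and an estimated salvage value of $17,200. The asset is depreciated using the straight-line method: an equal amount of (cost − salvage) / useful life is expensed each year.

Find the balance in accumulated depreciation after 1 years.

$33,483

Depreciable base = $151,132 − $17,200 = $133,932.
Annual expense = $133,932 / 4 = $33,483.
End of year 1: book value $117,649.
Accumulated through year 1 = $151,132 − $117,649 = $33,483.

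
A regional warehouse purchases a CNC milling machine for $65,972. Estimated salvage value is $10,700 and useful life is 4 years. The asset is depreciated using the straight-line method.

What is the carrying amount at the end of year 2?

Depreciable base = $65,972 − $10,700 = $55,272.
Annual expense = $55,272 / 4 = $13,818.
End of year 1: book value $52,154.
End of year 2: book value $38,336.

$38,336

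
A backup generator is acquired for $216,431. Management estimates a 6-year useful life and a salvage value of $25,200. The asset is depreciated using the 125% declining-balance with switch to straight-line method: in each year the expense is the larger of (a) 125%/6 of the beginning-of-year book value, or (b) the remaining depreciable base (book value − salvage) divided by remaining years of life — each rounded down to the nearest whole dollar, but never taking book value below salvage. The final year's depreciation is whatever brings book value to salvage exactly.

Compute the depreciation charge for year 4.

Depreciable base = $216,431 − $25,200 = $191,231.
Year 1: DB = ⌊$216,431 × 125%/6⌋ = $45,089; SL = ⌊$191,231/6⌋ = $31,871 → take DB $45,089. Book value $171,342.
Year 2: DB = ⌊$171,342 × 125%/6⌋ = $35,696; SL = ⌊$146,142/5⌋ = $29,228 → take DB $35,696. Book value $135,646.
Year 3: DB = ⌊$135,646 × 125%/6⌋ = $28,259; SL = ⌊$110,446/4⌋ = $27,611 → take DB $28,259. Book value $107,387.
Year 4: DB = ⌊$107,387 × 125%/6⌋ = $22,372; SL = ⌊$82,187/3⌋ = $27,395 → take SL $27,395. Book value $79,992.

$27,395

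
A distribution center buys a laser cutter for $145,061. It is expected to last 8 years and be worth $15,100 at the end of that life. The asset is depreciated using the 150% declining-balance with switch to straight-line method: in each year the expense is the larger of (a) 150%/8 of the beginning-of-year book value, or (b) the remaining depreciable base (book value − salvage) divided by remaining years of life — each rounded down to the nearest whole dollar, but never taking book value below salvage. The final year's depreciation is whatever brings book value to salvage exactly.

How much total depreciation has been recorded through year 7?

Depreciable base = $145,061 − $15,100 = $129,961.
Year 1: DB = ⌊$145,061 × 150%/8⌋ = $27,198; SL = ⌊$129,961/8⌋ = $16,245 → take DB $27,198. Book value $117,863.
Year 2: DB = ⌊$117,863 × 150%/8⌋ = $22,099; SL = ⌊$102,763/7⌋ = $14,680 → take DB $22,099. Book value $95,764.
Year 3: DB = ⌊$95,764 × 150%/8⌋ = $17,955; SL = ⌊$80,664/6⌋ = $13,444 → take DB $17,955. Book value $77,809.
Year 4: DB = ⌊$77,809 × 150%/8⌋ = $14,589; SL = ⌊$62,709/5⌋ = $12,541 → take DB $14,589. Book value $63,220.
Year 5: DB = ⌊$63,220 × 150%/8⌋ = $11,853; SL = ⌊$48,120/4⌋ = $12,030 → take SL $12,030. Book value $51,190.
Year 6: DB = ⌊$51,190 × 150%/8⌋ = $9,598; SL = ⌊$36,090/3⌋ = $12,030 → take SL $12,030. Book value $39,160.
Year 7: DB = ⌊$39,160 × 150%/8⌋ = $7,342; SL = ⌊$24,060/2⌋ = $12,030 → take SL $12,030. Book value $27,130.
Accumulated through year 7 = $145,061 − $27,130 = $117,931.

$117,931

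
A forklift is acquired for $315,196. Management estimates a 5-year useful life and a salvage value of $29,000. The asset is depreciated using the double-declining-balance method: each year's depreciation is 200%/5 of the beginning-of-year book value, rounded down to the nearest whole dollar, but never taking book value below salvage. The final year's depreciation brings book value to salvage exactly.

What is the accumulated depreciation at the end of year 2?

$201,725

Depreciable base = $315,196 − $29,000 = $286,196.
Year 1: ⌊$315,196 × 200%/5⌋ = $126,078. Book value $189,118.
Year 2: ⌊$189,118 × 200%/5⌋ = $75,647. Book value $113,471.
Accumulated through year 2 = $315,196 − $113,471 = $201,725.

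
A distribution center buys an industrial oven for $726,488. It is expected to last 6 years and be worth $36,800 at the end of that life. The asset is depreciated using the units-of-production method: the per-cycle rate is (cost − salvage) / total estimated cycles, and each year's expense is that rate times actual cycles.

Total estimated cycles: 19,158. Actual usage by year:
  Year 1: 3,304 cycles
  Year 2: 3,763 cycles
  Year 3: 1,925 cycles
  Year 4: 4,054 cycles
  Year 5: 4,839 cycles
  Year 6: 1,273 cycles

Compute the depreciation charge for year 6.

$45,828

Depreciable base = $726,488 − $36,800 = $689,688.
Rate = $689,688 / 19,158 cycles = $36 per cycle.
Year 1: 3,304 × $36 = $118,944. Book value $607,544.
Year 2: 3,763 × $36 = $135,468. Book value $472,076.
Year 3: 1,925 × $36 = $69,300. Book value $402,776.
Year 4: 4,054 × $36 = $145,944. Book value $256,832.
Year 5: 4,839 × $36 = $174,204. Book value $82,628.
Year 6: 1,273 × $36 = $45,828. Book value $36,800.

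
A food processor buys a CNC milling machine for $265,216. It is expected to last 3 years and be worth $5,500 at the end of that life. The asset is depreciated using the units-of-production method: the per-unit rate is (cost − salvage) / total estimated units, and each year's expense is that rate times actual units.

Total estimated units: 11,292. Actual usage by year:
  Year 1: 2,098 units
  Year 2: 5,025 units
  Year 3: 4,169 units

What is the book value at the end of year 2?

Depreciable base = $265,216 − $5,500 = $259,716.
Rate = $259,716 / 11,292 units = $23 per unit.
Year 1: 2,098 × $23 = $48,254. Book value $216,962.
Year 2: 5,025 × $23 = $115,575. Book value $101,387.

$101,387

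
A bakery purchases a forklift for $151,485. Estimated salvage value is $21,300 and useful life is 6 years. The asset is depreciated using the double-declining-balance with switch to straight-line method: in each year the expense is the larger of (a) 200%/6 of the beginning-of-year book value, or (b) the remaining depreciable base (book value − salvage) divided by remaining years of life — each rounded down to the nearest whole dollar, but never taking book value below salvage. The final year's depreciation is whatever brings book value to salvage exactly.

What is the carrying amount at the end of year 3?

$44,885

Depreciable base = $151,485 − $21,300 = $130,185.
Year 1: DB = ⌊$151,485 × 200%/6⌋ = $50,495; SL = ⌊$130,185/6⌋ = $21,697 → take DB $50,495. Book value $100,990.
Year 2: DB = ⌊$100,990 × 200%/6⌋ = $33,663; SL = ⌊$79,690/5⌋ = $15,938 → take DB $33,663. Book value $67,327.
Year 3: DB = ⌊$67,327 × 200%/6⌋ = $22,442; SL = ⌊$46,027/4⌋ = $11,506 → take DB $22,442. Book value $44,885.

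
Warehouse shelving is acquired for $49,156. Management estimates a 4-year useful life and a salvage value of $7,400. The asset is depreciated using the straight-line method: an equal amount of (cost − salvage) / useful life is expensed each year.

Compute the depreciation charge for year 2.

Depreciable base = $49,156 − $7,400 = $41,756.
Annual expense = $41,756 / 4 = $10,439.

$10,439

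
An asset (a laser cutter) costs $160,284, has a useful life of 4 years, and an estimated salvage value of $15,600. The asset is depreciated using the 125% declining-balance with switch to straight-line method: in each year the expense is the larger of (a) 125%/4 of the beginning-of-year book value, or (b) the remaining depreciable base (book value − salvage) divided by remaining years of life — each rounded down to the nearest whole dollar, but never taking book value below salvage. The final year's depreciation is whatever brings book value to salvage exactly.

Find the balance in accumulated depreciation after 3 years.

Depreciable base = $160,284 − $15,600 = $144,684.
Year 1: DB = ⌊$160,284 × 125%/4⌋ = $50,088; SL = ⌊$144,684/4⌋ = $36,171 → take DB $50,088. Book value $110,196.
Year 2: DB = ⌊$110,196 × 125%/4⌋ = $34,436; SL = ⌊$94,596/3⌋ = $31,532 → take DB $34,436. Book value $75,760.
Year 3: DB = ⌊$75,760 × 125%/4⌋ = $23,675; SL = ⌊$60,160/2⌋ = $30,080 → take SL $30,080. Book value $45,680.
Accumulated through year 3 = $160,284 − $45,680 = $114,604.

$114,604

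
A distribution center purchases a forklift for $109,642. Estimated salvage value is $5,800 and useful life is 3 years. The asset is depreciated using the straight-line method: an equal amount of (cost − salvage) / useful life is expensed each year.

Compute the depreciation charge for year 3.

$34,614

Depreciable base = $109,642 − $5,800 = $103,842.
Annual expense = $103,842 / 3 = $34,614.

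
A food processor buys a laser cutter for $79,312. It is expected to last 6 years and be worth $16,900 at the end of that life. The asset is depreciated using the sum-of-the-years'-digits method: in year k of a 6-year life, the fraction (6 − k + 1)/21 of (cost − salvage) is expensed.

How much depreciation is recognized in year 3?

$11,888

Depreciable base = $79,312 − $16,900 = $62,412.
Sum of the years' digits = 6+5+4+3+2+1 = 21.
Year 1: $62,412 × 6/21 = $17,832. Book value $61,480.
Year 2: $62,412 × 5/21 = $14,860. Book value $46,620.
Year 3: $62,412 × 4/21 = $11,888. Book value $34,732.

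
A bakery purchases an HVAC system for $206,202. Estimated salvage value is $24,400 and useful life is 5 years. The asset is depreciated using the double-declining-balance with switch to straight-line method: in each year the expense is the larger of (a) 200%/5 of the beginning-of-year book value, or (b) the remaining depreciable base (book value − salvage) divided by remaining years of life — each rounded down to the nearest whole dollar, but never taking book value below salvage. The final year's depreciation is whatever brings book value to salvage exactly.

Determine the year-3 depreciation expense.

$29,693

Depreciable base = $206,202 − $24,400 = $181,802.
Year 1: DB = ⌊$206,202 × 200%/5⌋ = $82,480; SL = ⌊$181,802/5⌋ = $36,360 → take DB $82,480. Book value $123,722.
Year 2: DB = ⌊$123,722 × 200%/5⌋ = $49,488; SL = ⌊$99,322/4⌋ = $24,830 → take DB $49,488. Book value $74,234.
Year 3: DB = ⌊$74,234 × 200%/5⌋ = $29,693; SL = ⌊$49,834/3⌋ = $16,611 → take DB $29,693. Book value $44,541.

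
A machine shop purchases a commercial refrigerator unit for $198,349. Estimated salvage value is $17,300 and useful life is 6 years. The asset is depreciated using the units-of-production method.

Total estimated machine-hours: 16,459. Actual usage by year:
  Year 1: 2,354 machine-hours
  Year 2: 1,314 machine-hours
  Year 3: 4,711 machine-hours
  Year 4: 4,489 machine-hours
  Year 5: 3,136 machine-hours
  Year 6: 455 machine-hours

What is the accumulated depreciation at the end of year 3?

Depreciable base = $198,349 − $17,300 = $181,049.
Rate = $181,049 / 16,459 machine-hours = $11 per machine-hour.
Year 1: 2,354 × $11 = $25,894. Book value $172,455.
Year 2: 1,314 × $11 = $14,454. Book value $158,001.
Year 3: 4,711 × $11 = $51,821. Book value $106,180.
Accumulated through year 3 = $198,349 − $106,180 = $92,169.

$92,169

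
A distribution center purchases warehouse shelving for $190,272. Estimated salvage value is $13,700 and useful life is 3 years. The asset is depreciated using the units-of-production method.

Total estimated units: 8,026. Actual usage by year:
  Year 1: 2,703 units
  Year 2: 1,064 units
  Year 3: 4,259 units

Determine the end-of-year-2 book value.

Depreciable base = $190,272 − $13,700 = $176,572.
Rate = $176,572 / 8,026 units = $22 per unit.
Year 1: 2,703 × $22 = $59,466. Book value $130,806.
Year 2: 1,064 × $22 = $23,408. Book value $107,398.

$107,398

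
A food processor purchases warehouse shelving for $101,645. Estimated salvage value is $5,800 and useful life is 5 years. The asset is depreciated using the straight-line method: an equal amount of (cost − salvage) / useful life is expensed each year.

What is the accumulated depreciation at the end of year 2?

Depreciable base = $101,645 − $5,800 = $95,845.
Annual expense = $95,845 / 5 = $19,169.
End of year 1: book value $82,476.
End of year 2: book value $63,307.
Accumulated through year 2 = $101,645 − $63,307 = $38,338.

$38,338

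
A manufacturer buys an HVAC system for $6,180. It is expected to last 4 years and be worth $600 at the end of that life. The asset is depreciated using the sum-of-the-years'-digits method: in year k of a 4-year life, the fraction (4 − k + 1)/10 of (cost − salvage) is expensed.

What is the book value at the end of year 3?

$1,158

Depreciable base = $6,180 − $600 = $5,580.
Sum of the years' digits = 4+3+2+1 = 10.
Year 1: $5,580 × 4/10 = $2,232. Book value $3,948.
Year 2: $5,580 × 3/10 = $1,674. Book value $2,274.
Year 3: $5,580 × 2/10 = $1,116. Book value $1,158.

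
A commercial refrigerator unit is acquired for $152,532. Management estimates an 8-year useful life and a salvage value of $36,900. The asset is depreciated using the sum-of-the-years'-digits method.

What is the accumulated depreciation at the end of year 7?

Depreciable base = $152,532 − $36,900 = $115,632.
Sum of the years' digits = 8+7+6+5+4+3+2+1 = 36.
Year 1: $115,632 × 8/36 = $25,696. Book value $126,836.
Year 2: $115,632 × 7/36 = $22,484. Book value $104,352.
Year 3: $115,632 × 6/36 = $19,272. Book value $85,080.
Year 4: $115,632 × 5/36 = $16,060. Book value $69,020.
Year 5: $115,632 × 4/36 = $12,848. Book value $56,172.
Year 6: $115,632 × 3/36 = $9,636. Book value $46,536.
Year 7: $115,632 × 2/36 = $6,424. Book value $40,112.
Accumulated through year 7 = $152,532 − $40,112 = $112,420.

$112,420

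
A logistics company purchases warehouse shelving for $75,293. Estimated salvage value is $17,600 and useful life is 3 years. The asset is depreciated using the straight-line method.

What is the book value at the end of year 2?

Depreciable base = $75,293 − $17,600 = $57,693.
Annual expense = $57,693 / 3 = $19,231.
End of year 1: book value $56,062.
End of year 2: book value $36,831.

$36,831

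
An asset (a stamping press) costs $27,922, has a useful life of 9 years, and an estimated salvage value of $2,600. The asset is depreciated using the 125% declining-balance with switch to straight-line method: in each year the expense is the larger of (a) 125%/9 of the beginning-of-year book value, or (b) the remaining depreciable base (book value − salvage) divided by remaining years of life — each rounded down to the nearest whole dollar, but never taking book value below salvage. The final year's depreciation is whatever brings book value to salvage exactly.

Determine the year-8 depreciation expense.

Depreciable base = $27,922 − $2,600 = $25,322.
Year 1: DB = ⌊$27,922 × 125%/9⌋ = $3,878; SL = ⌊$25,322/9⌋ = $2,813 → take DB $3,878. Book value $24,044.
Year 2: DB = ⌊$24,044 × 125%/9⌋ = $3,339; SL = ⌊$21,444/8⌋ = $2,680 → take DB $3,339. Book value $20,705.
Year 3: DB = ⌊$20,705 × 125%/9⌋ = $2,875; SL = ⌊$18,105/7⌋ = $2,586 → take DB $2,875. Book value $17,830.
Year 4: DB = ⌊$17,830 × 125%/9⌋ = $2,476; SL = ⌊$15,230/6⌋ = $2,538 → take SL $2,538. Book value $15,292.
Year 5: DB = ⌊$15,292 × 125%/9⌋ = $2,123; SL = ⌊$12,692/5⌋ = $2,538 → take SL $2,538. Book value $12,754.
Year 6: DB = ⌊$12,754 × 125%/9⌋ = $1,771; SL = ⌊$10,154/4⌋ = $2,538 → take SL $2,538. Book value $10,216.
Year 7: DB = ⌊$10,216 × 125%/9⌋ = $1,418; SL = ⌊$7,616/3⌋ = $2,538 → take SL $2,538. Book value $7,678.
Year 8: DB = ⌊$7,678 × 125%/9⌋ = $1,066; SL = ⌊$5,078/2⌋ = $2,539 → take SL $2,539. Book value $5,139.

$2,539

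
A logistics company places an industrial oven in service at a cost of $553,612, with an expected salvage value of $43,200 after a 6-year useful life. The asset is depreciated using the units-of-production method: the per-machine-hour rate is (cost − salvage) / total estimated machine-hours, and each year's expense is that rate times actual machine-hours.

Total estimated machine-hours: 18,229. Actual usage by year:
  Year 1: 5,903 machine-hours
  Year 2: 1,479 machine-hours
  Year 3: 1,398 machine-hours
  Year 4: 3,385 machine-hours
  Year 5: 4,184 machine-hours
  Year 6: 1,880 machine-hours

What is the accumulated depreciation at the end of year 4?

$340,620

Depreciable base = $553,612 − $43,200 = $510,412.
Rate = $510,412 / 18,229 machine-hours = $28 per machine-hour.
Year 1: 5,903 × $28 = $165,284. Book value $388,328.
Year 2: 1,479 × $28 = $41,412. Book value $346,916.
Year 3: 1,398 × $28 = $39,144. Book value $307,772.
Year 4: 3,385 × $28 = $94,780. Book value $212,992.
Accumulated through year 4 = $553,612 − $212,992 = $340,620.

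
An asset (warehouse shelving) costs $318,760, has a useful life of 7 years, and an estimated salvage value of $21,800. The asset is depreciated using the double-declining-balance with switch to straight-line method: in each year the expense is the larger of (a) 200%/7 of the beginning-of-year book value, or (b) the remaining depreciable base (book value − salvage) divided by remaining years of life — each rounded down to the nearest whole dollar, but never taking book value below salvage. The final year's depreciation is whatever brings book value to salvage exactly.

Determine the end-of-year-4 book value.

Depreciable base = $318,760 − $21,800 = $296,960.
Year 1: DB = ⌊$318,760 × 200%/7⌋ = $91,074; SL = ⌊$296,960/7⌋ = $42,422 → take DB $91,074. Book value $227,686.
Year 2: DB = ⌊$227,686 × 200%/7⌋ = $65,053; SL = ⌊$205,886/6⌋ = $34,314 → take DB $65,053. Book value $162,633.
Year 3: DB = ⌊$162,633 × 200%/7⌋ = $46,466; SL = ⌊$140,833/5⌋ = $28,166 → take DB $46,466. Book value $116,167.
Year 4: DB = ⌊$116,167 × 200%/7⌋ = $33,190; SL = ⌊$94,367/4⌋ = $23,591 → take DB $33,190. Book value $82,977.

$82,977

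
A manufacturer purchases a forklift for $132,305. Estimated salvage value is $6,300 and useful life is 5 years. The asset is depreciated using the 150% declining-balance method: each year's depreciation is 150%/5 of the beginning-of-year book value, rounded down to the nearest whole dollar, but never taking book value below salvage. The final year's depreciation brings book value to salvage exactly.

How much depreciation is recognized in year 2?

Depreciable base = $132,305 − $6,300 = $126,005.
Year 1: ⌊$132,305 × 150%/5⌋ = $39,691. Book value $92,614.
Year 2: ⌊$92,614 × 150%/5⌋ = $27,784. Book value $64,830.

$27,784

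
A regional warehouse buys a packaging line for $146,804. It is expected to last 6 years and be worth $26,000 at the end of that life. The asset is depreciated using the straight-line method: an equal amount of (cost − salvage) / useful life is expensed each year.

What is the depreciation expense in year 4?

$20,134

Depreciable base = $146,804 − $26,000 = $120,804.
Annual expense = $120,804 / 6 = $20,134.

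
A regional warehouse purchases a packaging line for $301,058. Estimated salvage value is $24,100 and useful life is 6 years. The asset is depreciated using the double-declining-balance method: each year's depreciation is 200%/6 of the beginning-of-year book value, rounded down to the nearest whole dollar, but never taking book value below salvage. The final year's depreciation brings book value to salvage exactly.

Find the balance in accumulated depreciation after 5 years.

$261,412

Depreciable base = $301,058 − $24,100 = $276,958.
Year 1: ⌊$301,058 × 200%/6⌋ = $100,352. Book value $200,706.
Year 2: ⌊$200,706 × 200%/6⌋ = $66,902. Book value $133,804.
Year 3: ⌊$133,804 × 200%/6⌋ = $44,601. Book value $89,203.
Year 4: ⌊$89,203 × 200%/6⌋ = $29,734. Book value $59,469.
Year 5: ⌊$59,469 × 200%/6⌋ = $19,823. Book value $39,646.
Accumulated through year 5 = $301,058 − $39,646 = $261,412.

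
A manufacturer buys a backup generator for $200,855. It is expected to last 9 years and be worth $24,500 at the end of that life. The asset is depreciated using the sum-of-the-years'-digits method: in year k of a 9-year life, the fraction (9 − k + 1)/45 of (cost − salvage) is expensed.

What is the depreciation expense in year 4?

$23,514

Depreciable base = $200,855 − $24,500 = $176,355.
Sum of the years' digits = 9+8+7+6+5+4+3+2+1 = 45.
Year 1: $176,355 × 9/45 = $35,271. Book value $165,584.
Year 2: $176,355 × 8/45 = $31,352. Book value $134,232.
Year 3: $176,355 × 7/45 = $27,433. Book value $106,799.
Year 4: $176,355 × 6/45 = $23,514. Book value $83,285.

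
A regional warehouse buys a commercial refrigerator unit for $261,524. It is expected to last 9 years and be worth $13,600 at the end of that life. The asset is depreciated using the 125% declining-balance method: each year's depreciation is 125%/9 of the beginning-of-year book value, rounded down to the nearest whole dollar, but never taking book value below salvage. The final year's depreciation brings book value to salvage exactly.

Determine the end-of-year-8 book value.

Depreciable base = $261,524 − $13,600 = $247,924.
Year 1: ⌊$261,524 × 125%/9⌋ = $36,322. Book value $225,202.
Year 2: ⌊$225,202 × 125%/9⌋ = $31,278. Book value $193,924.
Year 3: ⌊$193,924 × 125%/9⌋ = $26,933. Book value $166,991.
Year 4: ⌊$166,991 × 125%/9⌋ = $23,193. Book value $143,798.
Year 5: ⌊$143,798 × 125%/9⌋ = $19,971. Book value $123,827.
Year 6: ⌊$123,827 × 125%/9⌋ = $17,198. Book value $106,629.
Year 7: ⌊$106,629 × 125%/9⌋ = $14,809. Book value $91,820.
Year 8: ⌊$91,820 × 125%/9⌋ = $12,752. Book value $79,068.

$79,068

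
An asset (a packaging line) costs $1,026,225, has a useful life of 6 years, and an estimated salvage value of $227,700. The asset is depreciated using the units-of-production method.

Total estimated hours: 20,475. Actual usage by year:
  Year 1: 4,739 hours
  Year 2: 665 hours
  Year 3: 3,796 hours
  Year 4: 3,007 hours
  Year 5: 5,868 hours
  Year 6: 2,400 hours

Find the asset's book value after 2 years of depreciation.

$815,469

Depreciable base = $1,026,225 − $227,700 = $798,525.
Rate = $798,525 / 20,475 hours = $39 per hour.
Year 1: 4,739 × $39 = $184,821. Book value $841,404.
Year 2: 665 × $39 = $25,935. Book value $815,469.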